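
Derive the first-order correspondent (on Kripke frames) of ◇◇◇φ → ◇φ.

This is a Sahlqvist (Geach-type) schema ◇^3□^0φ → □^0◇^1φ.
Minimal-valuation argument: fix x; take any y with xR^3y and any z with xR^0z. Set V(φ) to the set of worlds R-reachable from y in exactly 0 steps. Then □^0φ holds at y, so the antecedent holds at x; validity forces ◇^1φ at z, giving a w with zR^1w and yR^0w.
First-order correspondent: ∀x ∀y (xR³y → ∃w (y = w ∧ xRw)).

∀x ∀y (xR³y → ∃w (y = w ∧ xRw))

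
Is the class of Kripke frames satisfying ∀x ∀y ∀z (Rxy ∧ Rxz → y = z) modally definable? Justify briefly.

The condition is partial functionality. A defining modal formula is ◇q → □q.
Suppose ◇q→□q is valid. Take Rxy, Rxz and set V(q)={y}. Then ◇q at x, so □q at x, so q at z, i.e. z=y.

Yes, by ◇q → □q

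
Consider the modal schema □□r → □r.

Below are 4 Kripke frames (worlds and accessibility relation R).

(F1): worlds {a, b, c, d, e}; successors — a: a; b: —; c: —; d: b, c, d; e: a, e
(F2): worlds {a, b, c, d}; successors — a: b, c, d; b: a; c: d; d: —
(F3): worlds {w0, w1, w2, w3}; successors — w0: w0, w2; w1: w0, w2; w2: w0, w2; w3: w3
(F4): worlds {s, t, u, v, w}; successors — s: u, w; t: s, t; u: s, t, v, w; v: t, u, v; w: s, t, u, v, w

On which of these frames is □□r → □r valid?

The schema corresponds to density: ∀x ∀y (Rxy → ∃z (Rxz ∧ Rzy)).
(F1): satisfies the condition.
(F2): fails — Rcd but no z with Rcz and Rzd.
(F3): satisfies the condition.
(F4): satisfies the condition.
Valid on: (F1), (F3), (F4).

(F1), (F3), (F4)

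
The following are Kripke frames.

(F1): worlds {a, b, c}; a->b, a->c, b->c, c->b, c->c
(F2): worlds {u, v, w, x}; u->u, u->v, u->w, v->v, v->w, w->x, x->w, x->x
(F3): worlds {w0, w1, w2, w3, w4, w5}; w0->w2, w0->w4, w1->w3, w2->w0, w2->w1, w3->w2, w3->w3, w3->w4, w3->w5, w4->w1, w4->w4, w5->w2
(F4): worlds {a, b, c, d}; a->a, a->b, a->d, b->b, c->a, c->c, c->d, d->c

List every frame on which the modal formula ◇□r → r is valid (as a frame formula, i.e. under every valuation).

The schema corresponds to symmetry: ∀x ∀y (Rxy → Ryx).
(F1): fails — Rab but not Rba.
(F2): fails — Ruv but not Rvu.
(F3): fails — Rw0w4 but not Rw4w0.
(F4): fails — Rab but not Rba.

none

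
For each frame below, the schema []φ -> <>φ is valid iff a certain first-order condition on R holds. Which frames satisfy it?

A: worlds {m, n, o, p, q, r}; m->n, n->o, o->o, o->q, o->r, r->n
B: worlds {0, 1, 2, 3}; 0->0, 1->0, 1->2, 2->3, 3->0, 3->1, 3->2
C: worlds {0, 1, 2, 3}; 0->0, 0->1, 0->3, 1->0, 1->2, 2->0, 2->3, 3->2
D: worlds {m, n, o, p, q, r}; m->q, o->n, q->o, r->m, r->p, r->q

B, C

The schema corresponds to seriality: forall x exists y Rxy.
A: fails — world p has no successor.
B: satisfies the condition.
C: satisfies the condition.
D: fails — world n has no successor.
Valid on: B, C.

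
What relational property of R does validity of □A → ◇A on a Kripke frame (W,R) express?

Suppose □A→◇A is valid. At any x set V(A)=W. Then □A at x, so ◇A at x, so x has a successor.
Conversely, on a frame with seriality the schema holds at every world under every valuation.
Frame condition: ∀x ∃y Rxy.

Seriality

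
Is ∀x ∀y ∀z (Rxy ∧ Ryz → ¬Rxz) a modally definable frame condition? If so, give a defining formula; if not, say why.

Not definable by any modal formula

Any modally definable frame class is closed under surjective bounded morphisms.
The 7-cycle (worlds s,t,u,v,w,x,y with s→t→u→v→w→x→y→s) is intransitive. Mapping every world to a single reflexive point • is a surjective bounded morphism; the reflexive point is not intransitive (R••∧R•• but R••).
Hence intransitivity is not modally definable.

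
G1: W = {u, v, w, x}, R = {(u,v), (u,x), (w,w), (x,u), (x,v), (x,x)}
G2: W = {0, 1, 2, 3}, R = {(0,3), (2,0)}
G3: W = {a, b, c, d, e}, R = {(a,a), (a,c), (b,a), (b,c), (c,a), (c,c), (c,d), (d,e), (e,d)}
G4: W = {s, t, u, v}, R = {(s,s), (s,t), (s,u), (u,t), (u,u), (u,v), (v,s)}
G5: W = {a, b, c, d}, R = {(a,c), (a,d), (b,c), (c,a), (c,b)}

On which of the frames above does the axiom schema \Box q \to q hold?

The schema corresponds to reflexivity: \forall x Rxx.
G1: fails — world u does not see itself.
G2: fails — world 0 does not see itself.
G3: fails — world b does not see itself.
G4: fails — world t does not see itself.
G5: fails — world a does not see itself.

none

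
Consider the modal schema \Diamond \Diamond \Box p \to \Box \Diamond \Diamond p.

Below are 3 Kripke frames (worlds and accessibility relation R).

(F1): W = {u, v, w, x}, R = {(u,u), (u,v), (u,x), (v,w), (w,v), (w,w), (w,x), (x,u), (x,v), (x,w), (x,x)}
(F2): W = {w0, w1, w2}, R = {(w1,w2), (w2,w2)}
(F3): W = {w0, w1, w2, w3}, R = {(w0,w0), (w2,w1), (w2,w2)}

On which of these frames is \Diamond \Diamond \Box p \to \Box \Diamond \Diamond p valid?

The schema corresponds to a generalized confluence (Geach) condition: \forall x \forall y \forall z ((x R^2 y \wedge xRz) \to \exists w (yRw \wedge z R^2 w)).
(F1): condition met.
(F2): condition met.
(F3): fails — w2R²w1, w2Rw1 but no w with w1Rw and w1R²w.

(F1), (F2)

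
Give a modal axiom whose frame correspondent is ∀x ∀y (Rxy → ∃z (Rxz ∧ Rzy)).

□□p → □p

The condition is density. The C4 schema □□p → □p defines it.
Suppose □□p→□p is valid. Take Rxy and set V(p)={w : xR²w}. Then □□p at x, so □p at x, so p at y, i.e. ∃z(Rxz∧Rzy).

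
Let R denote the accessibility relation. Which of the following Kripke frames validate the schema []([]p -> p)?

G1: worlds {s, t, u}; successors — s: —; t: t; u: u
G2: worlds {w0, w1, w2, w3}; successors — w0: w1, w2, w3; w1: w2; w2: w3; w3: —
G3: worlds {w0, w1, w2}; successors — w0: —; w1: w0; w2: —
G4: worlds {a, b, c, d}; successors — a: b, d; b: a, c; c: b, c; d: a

G1

This is the axiom for shift-reflexivity; its first-order frame correspondent is forall x forall y (Rxy -> Ryy).
G1: ✓.
G2: fails — Rw1w2 but not Rw2w2.
G3: fails — Rw1w0 but not Rw0w0.
G4: fails — Rab but not Rbb.
Valid on: G1.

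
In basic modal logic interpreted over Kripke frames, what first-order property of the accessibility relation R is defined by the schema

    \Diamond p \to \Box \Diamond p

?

The Euclidean property

Suppose ◇p→□◇p is valid. Take Rxy, Rxz and set V(p)={y}. Then ◇p at x, so □◇p at x, so ◇p at z, so some w with Rzw has p; w=y, i.e. Rzy. By symmetry of the argument, Ryz.
Conversely, any frame satisfying \forall x \forall y \forall z (Rxy \wedge Rxz \to Ryz) validates the schema.
Frame condition: \forall x \forall y \forall z (Rxy \wedge Rxz \to Ryz).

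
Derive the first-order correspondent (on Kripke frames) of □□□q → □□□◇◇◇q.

This is a Sahlqvist (Geach-type) schema ◇^0□^3q → □^3◇^3q.
Minimal-valuation argument: fix x; take any y with xR^0y and any z with xR^3z. Set V(q) to the set of worlds R-reachable from y in exactly 3 steps. Then □^3q holds at y, so the antecedent holds at x; validity forces ◇^3q at z, giving a w with zR^3w and yR^3w.
First-order correspondent: ∀x ∀z (xR³z → ∃w (xR³w ∧ zR³w)).

∀x ∀z (xR³z → ∃w (xR³w ∧ zR³w))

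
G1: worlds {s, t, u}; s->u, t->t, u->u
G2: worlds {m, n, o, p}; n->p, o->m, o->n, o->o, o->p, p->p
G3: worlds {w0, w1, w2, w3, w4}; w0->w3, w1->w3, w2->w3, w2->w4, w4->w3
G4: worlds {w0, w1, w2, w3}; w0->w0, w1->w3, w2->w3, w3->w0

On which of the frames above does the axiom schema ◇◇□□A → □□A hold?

Frame correspondent (Sahlqvist): ∀x ∀y ∀z ((xR²y ∧ xR²z) → ∃w (yR²w ∧ z = w)) — i.e. a generalized confluence (Geach) condition.
G1: condition met.
G2: fails — oR²m, oR²m but no w with mR²w and m=w.
G3: fails — w2R²w3, w2R²w3 but no w with w3R²w and w3=w.
G4: condition met.
Valid on: G1, G4.

G1, G4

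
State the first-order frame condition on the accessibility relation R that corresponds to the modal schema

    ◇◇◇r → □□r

This is a Sahlqvist (Geach-type) schema ◇^3□^0r → □^2◇^0r.
First-order correspondent: ∀x ∀y ∀z ((xR³y ∧ xR²z) → ∃w (y = w ∧ z = w)).

∀x ∀y ∀z ((xR³y ∧ xR²z) → ∃w (y = w ∧ z = w))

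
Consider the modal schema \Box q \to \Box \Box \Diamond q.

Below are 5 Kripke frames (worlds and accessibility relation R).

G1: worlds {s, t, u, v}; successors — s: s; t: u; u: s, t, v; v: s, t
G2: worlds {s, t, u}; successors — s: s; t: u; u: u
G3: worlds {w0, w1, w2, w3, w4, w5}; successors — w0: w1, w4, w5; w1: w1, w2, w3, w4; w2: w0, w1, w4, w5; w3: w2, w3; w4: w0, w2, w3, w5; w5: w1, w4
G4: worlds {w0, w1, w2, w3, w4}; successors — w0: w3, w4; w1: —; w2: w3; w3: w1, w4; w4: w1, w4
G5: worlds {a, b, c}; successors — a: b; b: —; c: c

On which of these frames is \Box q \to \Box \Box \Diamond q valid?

G2, G5

The schema corresponds to a generalized confluence (Geach) condition: \forall x \forall z (x R^2 z \to \exists w (xRw \wedge zRw)).
G1: fails — tR²s but no w with tRw and sRw.
G2: ✓.
G3: fails — w0R²w3 but no w with w0Rw and w3Rw.
G4: fails — w0R²w1 but no w with w0Rw and w1Rw.
G5: ✓.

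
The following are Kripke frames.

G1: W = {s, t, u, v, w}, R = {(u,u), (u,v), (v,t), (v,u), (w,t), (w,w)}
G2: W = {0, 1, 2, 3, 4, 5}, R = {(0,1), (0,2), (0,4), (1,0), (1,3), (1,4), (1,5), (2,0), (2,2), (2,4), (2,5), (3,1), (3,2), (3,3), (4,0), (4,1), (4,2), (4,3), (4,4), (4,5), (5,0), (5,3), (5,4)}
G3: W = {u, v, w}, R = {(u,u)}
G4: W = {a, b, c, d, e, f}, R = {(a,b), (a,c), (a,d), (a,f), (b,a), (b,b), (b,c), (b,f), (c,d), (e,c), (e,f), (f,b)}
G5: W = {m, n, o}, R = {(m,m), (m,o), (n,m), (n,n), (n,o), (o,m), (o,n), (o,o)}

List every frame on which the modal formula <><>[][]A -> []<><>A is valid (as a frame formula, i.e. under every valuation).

G2, G3, G5

This is the axiom for a generalized confluence (Geach) condition; its first-order frame correspondent is forall x forall y forall z ((x R^2 y & xRz) -> exists w (y R^2 w & z R^2 w)).
G1: fails — uR²t, uRu but no w* with tR²w* and uR²w*.
G2: holds.
G3: holds.
G4: fails — aR²a, aRc but no w with aR²w and cR²w.
G5: holds.
Valid on: G2, G3, G5.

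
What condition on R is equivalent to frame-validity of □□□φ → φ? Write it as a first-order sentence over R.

∀x ∃w (xR³w ∧ x = w)

This is a Sahlqvist (Geach-type) schema ◇^0□^3φ → □^0◇^0φ.
Minimal-valuation argument: fix x; take any y with xR^0y and any z with xR^0z. Set V(φ) to the set of worlds R-reachable from y in exactly 3 steps. Then □^3φ holds at y, so the antecedent holds at x; validity forces ◇^0φ at z, giving a w with zR^0w and yR^3w.
First-order correspondent: ∀x ∃w (xR³w ∧ x = w).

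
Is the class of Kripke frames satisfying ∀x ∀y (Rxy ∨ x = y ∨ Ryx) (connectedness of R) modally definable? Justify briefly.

Modal frame validity is preserved under disjoint unions.
Take 4 disjoint single-world reflexive frames: each is trivially connected, but their disjoint union has 4 worlds with no edge between distinct components, so it is not connected.
So the class is not modally definable.

Not definable by any modal formula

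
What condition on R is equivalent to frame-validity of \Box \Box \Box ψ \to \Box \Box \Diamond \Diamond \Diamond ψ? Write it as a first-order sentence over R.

This is a Sahlqvist (Geach-type) schema ◇^0□^3ψ → □^2◇^3ψ.
Minimal-valuation argument: fix x; take any y with xR^0y and any z with xR^2z. Set V(ψ) to the set of worlds R-reachable from y in exactly 3 steps. Then □^3ψ holds at y, so the antecedent holds at x; validity forces ◇^3ψ at z, giving a w with zR^3w and yR^3w.
First-order correspondent: \forall x \forall z (x R^2 z \to \exists w (x R^3 w \wedge z R^3 w)).

\forall x \forall z (x R^2 z \to \exists w (x R^3 w \wedge z R^3 w))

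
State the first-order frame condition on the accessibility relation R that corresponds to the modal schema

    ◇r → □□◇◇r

This is a Sahlqvist (Geach-type) schema ◇^1□^0r → □^2◇^2r.
Minimal-valuation argument: fix x; take any y with xR^1y and any z with xR^2z. Set V(r) to the set of worlds R-reachable from y in exactly 0 steps. Then □^0r holds at y, so the antecedent holds at x; validity forces ◇^2r at z, giving a w with zR^2w and yR^0w.
First-order correspondent: ∀x ∀y ∀z ((xRy ∧ xR²z) → ∃w (y = w ∧ zR²w)).

∀x ∀y ∀z ((xRy ∧ xR²z) → ∃w (y = w ∧ zR²w))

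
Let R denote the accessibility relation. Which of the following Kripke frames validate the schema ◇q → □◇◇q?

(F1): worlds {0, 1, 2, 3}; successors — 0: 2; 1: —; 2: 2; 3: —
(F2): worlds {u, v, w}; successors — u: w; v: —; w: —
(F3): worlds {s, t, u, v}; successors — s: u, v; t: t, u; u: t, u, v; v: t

(F1)

This is the axiom for a generalized confluence (Geach) condition; its first-order frame correspondent is ∀x ∀y ∀z ((xRy ∧ xRz) → ∃w (y = w ∧ zR²w)).
(F1): ✓.
(F2): fails — uRw, uRw but no t with w=t and wR²t.
(F3): fails — sRv, sRv but no w with v=w and vR²w.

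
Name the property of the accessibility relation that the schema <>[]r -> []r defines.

the Euclidean property: forall x forall y forall z (Rxy & Rxz -> Ryz)

This is frame-equivalent to ◇r → □◇r (substitute ¬r for r and contrapose).
Suppose ◇r→□◇r is valid. Take Rxy, Rxz and set V(r)={y}. Then ◇r at x, so □◇r at x, so ◇r at z, so some w with Rzw has r; w=y, i.e. Rzy. By symmetry of the argument, Ryz.
Conversely, on a frame with the Euclidean property the schema holds at every world under every valuation.
Frame condition: forall x forall y forall z (Rxy & Rxz -> Ryz).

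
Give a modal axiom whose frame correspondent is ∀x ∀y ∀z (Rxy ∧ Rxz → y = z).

A defining formula is ◇s → □s (the CD axiom).
Suppose ◇s→□s is valid. Take Rxy, Rxz and set V(s)={y}. Then ◇s at x, so □s at x, so s at z, i.e. z=y.

◇s → □s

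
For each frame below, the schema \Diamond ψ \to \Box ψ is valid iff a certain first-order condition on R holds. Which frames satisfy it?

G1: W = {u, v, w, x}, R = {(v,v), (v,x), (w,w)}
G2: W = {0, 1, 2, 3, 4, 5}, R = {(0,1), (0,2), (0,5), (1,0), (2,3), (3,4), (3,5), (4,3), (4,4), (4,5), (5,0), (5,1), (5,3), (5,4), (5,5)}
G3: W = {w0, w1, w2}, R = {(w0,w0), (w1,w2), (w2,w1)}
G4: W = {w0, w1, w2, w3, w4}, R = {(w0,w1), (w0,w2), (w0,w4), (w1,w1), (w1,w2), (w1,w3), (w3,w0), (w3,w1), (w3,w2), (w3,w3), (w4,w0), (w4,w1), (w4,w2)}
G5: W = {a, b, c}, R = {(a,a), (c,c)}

G3, G5

This is the axiom for partial functionality; its first-order frame correspondent is \forall x \forall y \forall z (Rxy \wedge Rxz \to y = z).
G1: fails — v sees both v and x.
G2: fails — 0 sees both 1 and 2.
G3: satisfies the condition.
G4: fails — w0 sees both w1 and w2.
G5: satisfies the condition.
Valid on: G3, G5.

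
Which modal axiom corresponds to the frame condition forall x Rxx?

This is reflexivity; the standard corresponding axiom is T: □q → q.
Suppose □q→q is valid. At any x set V(q)={w : Rxw}. Then □q holds at x, so q holds at x, i.e. Rxx.

□q → q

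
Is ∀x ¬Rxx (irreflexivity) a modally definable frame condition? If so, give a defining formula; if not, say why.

Modal frame validity is preserved under surjective bounded morphisms.
The 2-cycle (worlds s,t with s→t→s) is irreflexive, and the map sending every world to a single reflexive point • is a surjective bounded morphism (forth: every edge maps to (•,•); back: every world has a successor). So any modal formula valid on the 2-cycle is also valid on the reflexive point, which is not irreflexive.
Hence irreflexivity is not modally definable.

Not modally definable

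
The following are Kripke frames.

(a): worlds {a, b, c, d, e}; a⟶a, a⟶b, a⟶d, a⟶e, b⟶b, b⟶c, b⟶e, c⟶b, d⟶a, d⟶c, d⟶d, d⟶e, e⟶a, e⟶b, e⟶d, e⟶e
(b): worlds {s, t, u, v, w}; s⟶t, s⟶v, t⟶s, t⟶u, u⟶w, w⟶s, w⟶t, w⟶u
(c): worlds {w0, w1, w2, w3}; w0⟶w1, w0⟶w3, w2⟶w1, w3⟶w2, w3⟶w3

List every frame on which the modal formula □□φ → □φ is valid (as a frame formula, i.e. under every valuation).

(a)

The schema corresponds to density: ∀x ∀y (Rxy → ∃z (Rxz ∧ Rzy)).
(a): condition met.
(b): fails — Ruw but no z with Ruz and Rzw.
(c): fails — Rw0w1 but no z with Rw0z and Rzw1.
Valid on: (a).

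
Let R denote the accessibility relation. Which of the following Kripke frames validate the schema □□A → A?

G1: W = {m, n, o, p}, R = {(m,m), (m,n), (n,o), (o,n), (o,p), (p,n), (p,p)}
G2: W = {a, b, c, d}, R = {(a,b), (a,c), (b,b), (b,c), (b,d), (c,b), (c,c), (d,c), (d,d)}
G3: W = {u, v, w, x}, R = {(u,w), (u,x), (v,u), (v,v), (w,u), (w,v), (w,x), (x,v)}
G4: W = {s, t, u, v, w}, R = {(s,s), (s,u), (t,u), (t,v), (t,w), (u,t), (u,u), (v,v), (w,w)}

G1, G4

This is the axiom for a generalized confluence (Geach) condition; its first-order frame correspondent is ∀x ∃w (xR²w ∧ x = w).
G1: condition met.
G2: fails — at a but no w with aR²w and a=w.
G3: fails — at x but no t with xR²t and x=t.
G4: condition met.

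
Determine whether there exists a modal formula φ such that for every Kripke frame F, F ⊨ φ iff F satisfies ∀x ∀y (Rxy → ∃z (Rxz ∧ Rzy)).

Yes — defined by □□r → □r

This is a Sahlqvist condition; the C4 axiom □□r → □r defines it.
Suppose □□r→□r is valid. Take Rxy and set V(r)={w : xR²w}. Then □□r at x, so □r at x, so r at y, i.e. ∃z(Rxz∧Rzy).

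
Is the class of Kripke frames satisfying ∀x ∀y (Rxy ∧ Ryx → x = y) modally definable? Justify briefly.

No

Any modally definable frame class is closed under surjective bounded morphisms.
The 4-cycle (worlds a,b,c,d with a→b→c→d→a) is antisymmetric. Sending even-indexed worlds to a and odd-indexed worlds to b is a surjective bounded morphism onto the two-world frame with a↔b, which is not antisymmetric.
Hence antisymmetry is not modally definable.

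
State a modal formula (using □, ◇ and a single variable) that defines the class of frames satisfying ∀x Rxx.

A defining formula is □r → r (the T axiom).
Suppose □r→r is valid. At any x set V(r)={w : Rxw}. Then □r holds at x, so r holds at x, i.e. Rxx.

□r → r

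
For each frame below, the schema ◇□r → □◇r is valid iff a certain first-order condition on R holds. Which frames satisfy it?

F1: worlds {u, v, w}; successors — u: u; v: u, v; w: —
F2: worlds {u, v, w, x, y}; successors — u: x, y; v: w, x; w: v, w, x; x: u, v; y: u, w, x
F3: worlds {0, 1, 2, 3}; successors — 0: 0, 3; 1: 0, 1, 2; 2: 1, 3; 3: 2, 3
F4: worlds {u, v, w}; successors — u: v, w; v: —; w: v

Frame correspondent (Sahlqvist): ∀x ∀y ∀z (Rxy ∧ Rxz → ∃w (Ryw ∧ Rzw)) — i.e. convergence.
F1: satisfies the condition.
F2: fails — Rwx and Rwv but x and v have no common successor.
F3: satisfies the condition.
F4: fails — Ruv and Ruv but v and v have no common successor.
Valid on: F1, F3.

F1, F3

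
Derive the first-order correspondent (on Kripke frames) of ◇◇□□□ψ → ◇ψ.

∀x ∀y (xR²y → ∃w (yR³w ∧ xRw))

This is a Sahlqvist (Geach-type) schema ◇^2□^3ψ → □^0◇^1ψ.
First-order correspondent: ∀x ∀y (xR²y → ∃w (yR³w ∧ xRw)).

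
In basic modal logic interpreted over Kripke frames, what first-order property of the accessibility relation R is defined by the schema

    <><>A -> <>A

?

transitivity: forall x forall y forall z (Rxy & Ryz -> Rxz)

Equivalently (dual form): □A → □□A.
Suppose □A→□□A is valid. Take Rxy, Ryz and set V(A)={w : Rxw}. Then □A at x, so □□A at x, so □A at y, so A at z, i.e. Rxz.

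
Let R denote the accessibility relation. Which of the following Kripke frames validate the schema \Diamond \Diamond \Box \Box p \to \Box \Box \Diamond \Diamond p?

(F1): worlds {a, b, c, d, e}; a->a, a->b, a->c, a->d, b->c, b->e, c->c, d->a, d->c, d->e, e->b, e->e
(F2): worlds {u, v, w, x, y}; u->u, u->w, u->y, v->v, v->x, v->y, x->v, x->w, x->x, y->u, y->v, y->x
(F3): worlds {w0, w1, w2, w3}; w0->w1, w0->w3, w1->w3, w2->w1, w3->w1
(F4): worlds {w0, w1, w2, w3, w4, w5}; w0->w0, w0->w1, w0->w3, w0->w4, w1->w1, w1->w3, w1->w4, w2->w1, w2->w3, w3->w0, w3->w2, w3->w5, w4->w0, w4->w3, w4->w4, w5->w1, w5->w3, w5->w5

Frame correspondent (Sahlqvist): \forall x \forall y \forall z ((x R^2 y \wedge x R^2 z) \to \exists w (y R^2 w \wedge z R^2 w)) — i.e. a generalized confluence (Geach) condition.
(F1): satisfies the condition.
(F2): fails — uR²u, uR²w but no t with uR²t and wR²t.
(F3): fails — w0R²w1, w0R²w3 but no w with w1R²w and w3R²w.
(F4): satisfies the condition.
Valid on: (F1), (F4).

(F1), (F4)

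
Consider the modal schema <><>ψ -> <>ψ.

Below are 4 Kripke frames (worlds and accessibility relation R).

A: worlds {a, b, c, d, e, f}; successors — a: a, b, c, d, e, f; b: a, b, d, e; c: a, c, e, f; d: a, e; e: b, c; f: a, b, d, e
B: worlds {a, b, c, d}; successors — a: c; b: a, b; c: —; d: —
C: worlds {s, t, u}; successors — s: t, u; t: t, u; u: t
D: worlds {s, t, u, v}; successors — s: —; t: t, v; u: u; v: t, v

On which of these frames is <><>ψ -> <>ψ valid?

The schema corresponds to transitivity: forall x forall y forall z (Rxy & Ryz -> Rxz).
A: fails — Rec and Rce but not Ree.
B: fails — Rba and Rac but not Rbc.
C: fails — Rut and Rtu but not Ruu.
D: satisfies the condition.
Valid on: D.

D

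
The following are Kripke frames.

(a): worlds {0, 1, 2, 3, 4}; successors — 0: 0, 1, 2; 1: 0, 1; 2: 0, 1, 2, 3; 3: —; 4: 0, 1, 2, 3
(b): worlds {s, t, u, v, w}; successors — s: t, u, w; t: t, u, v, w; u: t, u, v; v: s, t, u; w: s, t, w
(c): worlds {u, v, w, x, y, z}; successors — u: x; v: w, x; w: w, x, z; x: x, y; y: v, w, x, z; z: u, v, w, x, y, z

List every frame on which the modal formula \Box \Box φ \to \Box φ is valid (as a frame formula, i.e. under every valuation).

Frame correspondent (Sahlqvist): \forall x \forall y (Rxy \to \exists z (Rxz \wedge Rzy)) — i.e. density.
(a): satisfies the condition.
(b): fails — Rvs but no z with Rvz and Rzs.
(c): satisfies the condition.

(a), (c)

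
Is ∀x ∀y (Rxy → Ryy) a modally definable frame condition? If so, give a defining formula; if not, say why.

Definable; □(□p → p) defines it

The condition is shift-reflexivity. A defining modal formula is □(□p → p).
Suppose □(□p→p) is valid. Take Rxy and set V(p)={w : Ryw}. Then at y, □p holds; since □(□p→p) at x, □p→p at y, so p at y, i.e. Ryy.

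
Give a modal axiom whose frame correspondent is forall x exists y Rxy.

This is seriality; the standard corresponding axiom is D: □r → ◇r.
Suppose □r→◇r is valid. At any x set V(r)=W. Then □r at x, so ◇r at x, so x has a successor.

□r → ◇r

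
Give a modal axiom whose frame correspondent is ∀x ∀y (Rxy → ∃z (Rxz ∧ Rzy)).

□□p → □p

A defining formula is □□p → □p (the C4 axiom).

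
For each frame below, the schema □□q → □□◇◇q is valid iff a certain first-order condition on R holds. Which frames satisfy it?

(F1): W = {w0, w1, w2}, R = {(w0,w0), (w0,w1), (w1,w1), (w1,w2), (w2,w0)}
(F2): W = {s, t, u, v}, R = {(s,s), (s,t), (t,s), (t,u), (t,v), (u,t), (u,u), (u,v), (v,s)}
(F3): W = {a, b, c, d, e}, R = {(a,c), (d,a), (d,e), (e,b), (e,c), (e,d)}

This is the axiom for a generalized confluence (Geach) condition; its first-order frame correspondent is ∀x ∀z (xR²z → ∃w (xR²w ∧ zR²w)).
(F1): satisfies the condition.
(F2): satisfies the condition.
(F3): fails — dR²b but no w with dR²w and bR²w.
Valid on: (F1), (F2).

(F1), (F2)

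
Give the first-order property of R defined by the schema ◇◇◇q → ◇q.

∀x ∀y (xR³y → ∃w (y = w ∧ xRw))

This is a Sahlqvist (Geach-type) schema ◇^3□^0q → □^0◇^1q.
Minimal-valuation argument: fix x; take any y with xR^3y and any z with xR^0z. Set V(q) to the set of worlds R-reachable from y in exactly 0 steps. Then □^0q holds at y, so the antecedent holds at x; validity forces ◇^1q at z, giving a w with zR^1w and yR^0w.
First-order correspondent: ∀x ∀y (xR³y → ∃w (y = w ∧ xRw)).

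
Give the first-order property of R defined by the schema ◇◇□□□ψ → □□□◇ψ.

∀x ∀y ∀z ((xR²y ∧ xR³z) → ∃w (yR³w ∧ zRw))

This is a Sahlqvist (Geach-type) schema ◇^2□^3ψ → □^3◇^1ψ.
First-order correspondent: ∀x ∀y ∀z ((xR²y ∧ xR³z) → ∃w (yR³w ∧ zRw)).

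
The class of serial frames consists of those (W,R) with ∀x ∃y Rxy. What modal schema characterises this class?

□p → ◇p

This is seriality; the standard corresponding axiom is D: □p → ◇p.
Suppose □p→◇p is valid. At any x set V(p)=W. Then □p at x, so ◇p at x, so x has a successor.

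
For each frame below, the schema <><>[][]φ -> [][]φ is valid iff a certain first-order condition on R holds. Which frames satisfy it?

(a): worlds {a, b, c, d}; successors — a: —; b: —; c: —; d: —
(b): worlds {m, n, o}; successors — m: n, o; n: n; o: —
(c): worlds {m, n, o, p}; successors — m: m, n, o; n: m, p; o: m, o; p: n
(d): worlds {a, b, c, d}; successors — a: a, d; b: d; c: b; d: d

(a), (b)

The schema corresponds to a generalized confluence (Geach) condition: forall x forall y forall z ((x R^2 y & x R^2 z) -> exists w (y R^2 w & z = w)).
(a): ✓.
(b): ✓.
(c): fails — mR²n, mR²p but no w with nR²w and p=w.
(d): fails — aR²d, aR²a but no w with dR²w and a=w.
Valid on: (a), (b).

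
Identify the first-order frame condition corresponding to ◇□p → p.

symmetry

Equivalently (dual form): p → □◇p.
Suppose p→□◇p is valid. Take Rxy and set V(p)={x}. Then p at x, so □◇p at x, so ◇p at y, so some z with Ryz has p; z=x, i.e. Ryx.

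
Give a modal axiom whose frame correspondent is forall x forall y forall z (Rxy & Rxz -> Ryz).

◇ψ → □◇ψ

This is the Euclidean property; the standard corresponding axiom is 5: ◇ψ → □◇ψ.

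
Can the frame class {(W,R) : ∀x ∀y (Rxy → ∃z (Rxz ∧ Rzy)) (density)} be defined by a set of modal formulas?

Yes: it is density, defined by the C4 schema □□p → □p.
Suppose □□p→□p is valid. Take Rxy and set V(p)={w : xR²w}. Then □□p at x, so □p at x, so p at y, i.e. ∃z(Rxz∧Rzy).

Yes — defined by □□p → □p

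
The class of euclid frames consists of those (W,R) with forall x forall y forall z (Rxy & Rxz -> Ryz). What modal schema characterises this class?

This is the Euclidean property; the standard corresponding axiom is 5: ◇p → □◇p.
Suppose ◇p→□◇p is valid. Take Rxy, Rxz and set V(p)={y}. Then ◇p at x, so □◇p at x, so ◇p at z, so some w with Rzw has p; w=y, i.e. Rzy. By symmetry of the argument, Ryz.

◇p → □◇p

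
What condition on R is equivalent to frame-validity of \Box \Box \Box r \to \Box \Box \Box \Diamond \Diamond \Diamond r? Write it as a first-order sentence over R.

This is a Sahlqvist (Geach-type) schema ◇^0□^3r → □^3◇^3r.
First-order correspondent: \forall x \forall z (x R^3 z \to \exists w (x R^3 w \wedge z R^3 w)).

\forall x \forall z (x R^3 z \to \exists w (x R^3 w \wedge z R^3 w))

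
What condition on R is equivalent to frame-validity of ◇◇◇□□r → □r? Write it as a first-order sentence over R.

∀x ∀y ∀z ((xR³y ∧ xRz) → ∃w (yR²w ∧ z = w))

This is a Sahlqvist (Geach-type) schema ◇^3□^2r → □^1◇^0r.
Minimal-valuation argument: fix x; take any y with xR^3y and any z with xR^1z. Set V(r) to the set of worlds R-reachable from y in exactly 2 steps. Then □^2r holds at y, so the antecedent holds at x; validity forces ◇^0r at z, giving a w with zR^0w and yR^2w.
First-order correspondent: ∀x ∀y ∀z ((xR³y ∧ xRz) → ∃w (yR²w ∧ z = w)).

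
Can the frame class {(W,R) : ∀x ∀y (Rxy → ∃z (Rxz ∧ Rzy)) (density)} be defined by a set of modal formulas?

This is a Sahlqvist condition; the C4 axiom □□r → □r defines it.

Yes — defined by □□r → □r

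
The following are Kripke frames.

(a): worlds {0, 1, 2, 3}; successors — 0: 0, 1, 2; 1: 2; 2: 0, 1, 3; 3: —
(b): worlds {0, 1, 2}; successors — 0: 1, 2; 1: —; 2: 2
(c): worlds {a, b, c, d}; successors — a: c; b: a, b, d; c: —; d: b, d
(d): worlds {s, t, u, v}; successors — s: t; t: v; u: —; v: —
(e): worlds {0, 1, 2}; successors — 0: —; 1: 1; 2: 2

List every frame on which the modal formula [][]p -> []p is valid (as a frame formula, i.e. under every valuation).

Frame correspondent (Sahlqvist): forall x forall y (Rxy -> exists z (Rxz & Rzy)) — i.e. density.
(a): fails — R12 but no z with R1z and Rz2.
(b): fails — R01 but no z with R0z and Rz1.
(c): fails — Rac but no z with Raz and Rzc.
(d): fails — Rtv but no z with Rtz and Rzv.
(e): ✓.
Valid on: (e).

(e)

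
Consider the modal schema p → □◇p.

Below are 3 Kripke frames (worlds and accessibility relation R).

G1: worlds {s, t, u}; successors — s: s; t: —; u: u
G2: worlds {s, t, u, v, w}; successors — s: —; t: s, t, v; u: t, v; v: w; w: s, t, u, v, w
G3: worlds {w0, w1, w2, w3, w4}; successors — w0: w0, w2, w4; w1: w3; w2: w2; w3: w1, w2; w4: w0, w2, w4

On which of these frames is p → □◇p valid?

G1

The schema corresponds to symmetry: ∀x ∀y (Rxy → Ryx).
G1: satisfies the condition.
G2: fails — Ruv but not Rvu.
G3: fails — Rw3w2 but not Rw2w3.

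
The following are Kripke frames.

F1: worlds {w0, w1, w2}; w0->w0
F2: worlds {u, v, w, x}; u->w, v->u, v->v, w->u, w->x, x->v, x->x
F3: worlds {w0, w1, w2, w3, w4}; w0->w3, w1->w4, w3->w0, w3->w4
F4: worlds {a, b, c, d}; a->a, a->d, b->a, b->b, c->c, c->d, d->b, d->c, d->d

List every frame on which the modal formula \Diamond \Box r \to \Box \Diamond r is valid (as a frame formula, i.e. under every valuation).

Frame correspondent (Sahlqvist): \forall x \forall y \forall z (Rxy \wedge Rxz \to \exists w (Ryw \wedge Rzw)) — i.e. convergence.
F1: ✓.
F2: fails — Rvv and Rvu but v and u have no common successor.
F3: fails — Rw1w4 and Rw1w4 but w4 and w4 have no common successor.
F4: fails — Rdc and Rdb but c and b have no common successor.

F1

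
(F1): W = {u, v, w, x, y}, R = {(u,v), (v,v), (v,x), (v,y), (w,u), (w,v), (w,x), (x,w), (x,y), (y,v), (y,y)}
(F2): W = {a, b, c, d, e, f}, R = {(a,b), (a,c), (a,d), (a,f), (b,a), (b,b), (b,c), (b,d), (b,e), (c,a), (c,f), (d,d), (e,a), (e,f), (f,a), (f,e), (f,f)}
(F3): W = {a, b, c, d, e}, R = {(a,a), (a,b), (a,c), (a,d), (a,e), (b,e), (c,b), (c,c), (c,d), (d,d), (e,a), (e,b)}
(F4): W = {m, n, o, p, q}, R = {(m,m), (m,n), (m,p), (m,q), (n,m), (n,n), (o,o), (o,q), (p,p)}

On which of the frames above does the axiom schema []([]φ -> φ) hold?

none

The schema corresponds to shift-reflexivity: forall x forall y (Rxy -> Ryy).
(F1): fails — Rxw but not Rww.
(F2): fails — Rbc but not Rcc.
(F3): fails — Reb but not Rbb.
(F4): fails — Roq but not Rqq.
Valid on no frame.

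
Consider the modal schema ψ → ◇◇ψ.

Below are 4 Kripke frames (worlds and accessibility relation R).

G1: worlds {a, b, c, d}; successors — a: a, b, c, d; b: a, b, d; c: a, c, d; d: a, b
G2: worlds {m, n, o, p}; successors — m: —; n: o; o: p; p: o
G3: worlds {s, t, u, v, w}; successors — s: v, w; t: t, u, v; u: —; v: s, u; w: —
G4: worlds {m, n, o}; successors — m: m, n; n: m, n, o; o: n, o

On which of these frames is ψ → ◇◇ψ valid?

This is the axiom for a generalized confluence (Geach) condition; its first-order frame correspondent is ∀x ∃w (x = w ∧ xR²w).
G1: holds.
G2: fails — at m but no w with m=w and mR²w.
G3: fails — at u but no w* with u=w* and uR²w*.
G4: holds.

G1, G4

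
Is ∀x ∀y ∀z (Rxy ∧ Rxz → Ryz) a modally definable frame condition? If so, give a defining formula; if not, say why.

Yes, by ◇p → □◇p

This is a Sahlqvist condition; the 5 axiom ◇p → □◇p defines it.
Suppose ◇p→□◇p is valid. Take Rxy, Rxz and set V(p)={y}. Then ◇p at x, so □◇p at x, so ◇p at z, so some w with Rzw has p; w=y, i.e. Rzy. By symmetry of the argument, Ryz.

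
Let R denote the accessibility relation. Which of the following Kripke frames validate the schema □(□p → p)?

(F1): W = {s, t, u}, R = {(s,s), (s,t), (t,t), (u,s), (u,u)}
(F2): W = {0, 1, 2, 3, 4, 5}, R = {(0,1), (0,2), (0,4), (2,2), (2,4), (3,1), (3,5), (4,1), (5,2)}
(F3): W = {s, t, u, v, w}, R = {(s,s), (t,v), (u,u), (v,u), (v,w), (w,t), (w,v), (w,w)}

This is the axiom for shift-reflexivity; its first-order frame correspondent is ∀x ∀y (Rxy → Ryy).
(F1): satisfies the condition.
(F2): fails — R31 but not R11.
(F3): fails — Rwt but not Rtt.

(F1)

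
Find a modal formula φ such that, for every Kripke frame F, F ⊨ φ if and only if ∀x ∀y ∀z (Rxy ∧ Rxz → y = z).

◇s → □s

A defining formula is ◇s → □s (the CD axiom).
Suppose ◇s→□s is valid. Take Rxy, Rxz and set V(s)={y}. Then ◇s at x, so □s at x, so s at z, i.e. z=y.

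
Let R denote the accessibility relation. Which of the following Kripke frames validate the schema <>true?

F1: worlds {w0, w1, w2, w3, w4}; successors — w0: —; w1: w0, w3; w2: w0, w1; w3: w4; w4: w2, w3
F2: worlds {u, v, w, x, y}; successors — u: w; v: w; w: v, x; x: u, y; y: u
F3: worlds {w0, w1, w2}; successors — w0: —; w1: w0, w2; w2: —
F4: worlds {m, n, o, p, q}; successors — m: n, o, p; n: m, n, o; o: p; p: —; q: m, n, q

This is the axiom for seriality; its first-order frame correspondent is forall x exists y Rxy.
F1: fails — world w0 has no successor.
F2: satisfies the condition.
F3: fails — world w0 has no successor.
F4: fails — world p has no successor.

F2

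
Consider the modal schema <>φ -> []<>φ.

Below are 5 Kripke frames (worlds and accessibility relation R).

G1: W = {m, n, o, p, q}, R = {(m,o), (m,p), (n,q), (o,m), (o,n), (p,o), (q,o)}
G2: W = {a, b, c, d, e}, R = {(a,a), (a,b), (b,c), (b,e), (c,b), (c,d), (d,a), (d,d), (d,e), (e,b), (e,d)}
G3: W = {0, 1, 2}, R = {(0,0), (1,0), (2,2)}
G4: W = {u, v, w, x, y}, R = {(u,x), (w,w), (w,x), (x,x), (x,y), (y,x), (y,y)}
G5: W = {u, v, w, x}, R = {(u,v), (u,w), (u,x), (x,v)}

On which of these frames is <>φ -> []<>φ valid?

Frame correspondent (Sahlqvist): forall x forall y forall z (Rxy & Rxz -> Ryz) — i.e. the Euclidean property.
G1: fails — Rmo and Rmo but not Roo.
G2: fails — Rab and Rab but not Rbb.
G3: condition met.
G4: fails — Rwx and Rww but not Rxw.
G5: fails — Ruv and Ruv but not Rvv.

G3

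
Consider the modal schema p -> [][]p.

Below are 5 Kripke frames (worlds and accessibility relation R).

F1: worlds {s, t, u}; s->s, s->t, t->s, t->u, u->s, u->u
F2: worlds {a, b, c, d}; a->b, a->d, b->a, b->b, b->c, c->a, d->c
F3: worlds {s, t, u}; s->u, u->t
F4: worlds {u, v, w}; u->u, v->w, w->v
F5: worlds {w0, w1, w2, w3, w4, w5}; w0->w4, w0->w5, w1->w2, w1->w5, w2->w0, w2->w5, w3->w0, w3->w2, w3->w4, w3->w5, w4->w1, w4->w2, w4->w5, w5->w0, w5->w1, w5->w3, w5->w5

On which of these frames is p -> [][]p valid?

This is the axiom for a generalized confluence (Geach) condition; its first-order frame correspondent is forall x forall z (x R^2 z -> exists w (x = w & z = w)).
F1: fails — sR²t but s ≠ t.
F2: fails — aR²b but a ≠ b.
F3: fails — sR²t but s ≠ t.
F4: holds.
F5: fails — w0R²w1 but w0 ≠ w1.

F4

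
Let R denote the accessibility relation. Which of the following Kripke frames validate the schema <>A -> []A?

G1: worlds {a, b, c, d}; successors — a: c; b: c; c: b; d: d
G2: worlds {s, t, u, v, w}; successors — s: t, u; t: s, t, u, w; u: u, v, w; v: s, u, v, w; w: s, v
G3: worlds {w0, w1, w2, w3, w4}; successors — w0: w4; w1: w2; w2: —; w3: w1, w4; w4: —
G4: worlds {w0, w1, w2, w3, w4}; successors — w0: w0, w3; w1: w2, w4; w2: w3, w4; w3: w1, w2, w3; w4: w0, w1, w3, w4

G1

The schema corresponds to partial functionality: forall x forall y forall z (Rxy & Rxz -> y = z).
G1: condition met.
G2: fails — s sees both t and u.
G3: fails — w3 sees both w1 and w4.
G4: fails — w0 sees both w0 and w3.
Valid on: G1.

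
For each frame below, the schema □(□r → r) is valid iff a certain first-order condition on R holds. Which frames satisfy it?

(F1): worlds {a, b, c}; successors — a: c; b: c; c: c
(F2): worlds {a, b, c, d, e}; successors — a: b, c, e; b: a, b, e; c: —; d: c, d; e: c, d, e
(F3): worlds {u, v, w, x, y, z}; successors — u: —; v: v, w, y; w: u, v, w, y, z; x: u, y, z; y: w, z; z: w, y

(F1)

Frame correspondent (Sahlqvist): ∀x ∀y (Rxy → Ryy) — i.e. shift-reflexivity.
(F1): satisfies the condition.
(F2): fails — Rdc but not Rcc.
(F3): fails — Rwu but not Ruu.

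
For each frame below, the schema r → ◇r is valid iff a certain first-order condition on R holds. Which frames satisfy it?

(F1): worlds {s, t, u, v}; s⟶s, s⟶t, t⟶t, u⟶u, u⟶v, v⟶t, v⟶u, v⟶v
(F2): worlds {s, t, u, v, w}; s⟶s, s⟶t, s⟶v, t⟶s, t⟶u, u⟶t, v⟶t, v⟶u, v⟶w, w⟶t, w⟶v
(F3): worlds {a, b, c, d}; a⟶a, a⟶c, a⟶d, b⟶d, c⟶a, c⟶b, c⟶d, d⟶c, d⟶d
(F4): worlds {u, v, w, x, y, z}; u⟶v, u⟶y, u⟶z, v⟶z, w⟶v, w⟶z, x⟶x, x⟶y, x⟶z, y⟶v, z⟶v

(F1)

The schema corresponds to reflexivity: ∀x Rxx.
(F1): satisfies the condition.
(F2): fails — world t does not see itself.
(F3): fails — world b does not see itself.
(F4): fails — world u does not see itself.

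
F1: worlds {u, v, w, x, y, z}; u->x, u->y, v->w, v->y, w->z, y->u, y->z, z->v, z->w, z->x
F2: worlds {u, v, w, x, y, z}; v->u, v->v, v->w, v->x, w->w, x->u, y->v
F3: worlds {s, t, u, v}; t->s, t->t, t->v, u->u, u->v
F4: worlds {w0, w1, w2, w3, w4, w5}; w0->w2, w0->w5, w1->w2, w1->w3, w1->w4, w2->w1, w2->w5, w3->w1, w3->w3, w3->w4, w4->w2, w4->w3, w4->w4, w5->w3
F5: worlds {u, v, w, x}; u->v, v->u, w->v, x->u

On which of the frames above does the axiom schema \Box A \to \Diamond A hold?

Frame correspondent (Sahlqvist): \forall x \exists y Rxy — i.e. seriality.
F1: fails — world x has no successor.
F2: fails — world u has no successor.
F3: fails — world s has no successor.
F4: satisfies the condition.
F5: satisfies the condition.

F4, F5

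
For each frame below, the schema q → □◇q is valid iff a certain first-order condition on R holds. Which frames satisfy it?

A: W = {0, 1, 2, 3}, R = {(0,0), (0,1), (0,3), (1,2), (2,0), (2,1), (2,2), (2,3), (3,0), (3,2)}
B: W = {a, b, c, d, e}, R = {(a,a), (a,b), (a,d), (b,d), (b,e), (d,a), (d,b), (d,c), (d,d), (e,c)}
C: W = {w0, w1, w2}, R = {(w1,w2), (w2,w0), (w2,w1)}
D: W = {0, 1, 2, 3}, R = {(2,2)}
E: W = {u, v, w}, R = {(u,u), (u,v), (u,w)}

The schema corresponds to symmetry: ∀x ∀y (Rxy → Ryx).
A: fails — R01 but not R10.
B: fails — Rdc but not Rcd.
C: fails — Rw2w0 but not Rw0w2.
D: condition met.
E: fails — Ruv but not Rvu.

D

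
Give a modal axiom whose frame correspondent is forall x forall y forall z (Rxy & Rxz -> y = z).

◇q → □q

This is partial functionality; the standard corresponding axiom is CD: ◇q → □q.
Suppose ◇q→□q is valid. Take Rxy, Rxz and set V(q)={y}. Then ◇q at x, so □q at x, so q at z, i.e. z=y.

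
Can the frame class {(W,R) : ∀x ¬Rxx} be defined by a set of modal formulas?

Not modally definable

Any modally definable frame class is closed under surjective bounded morphisms.
The 3-cycle (worlds s,t,u with s→t→u→s) is irreflexive, and the map sending every world to a single reflexive point • is a surjective bounded morphism (forth: every edge maps to (•,•); back: every world has a successor). So any modal formula valid on the 3-cycle is also valid on the reflexive point, which is not irreflexive.
Hence irreflexivity is not modally definable.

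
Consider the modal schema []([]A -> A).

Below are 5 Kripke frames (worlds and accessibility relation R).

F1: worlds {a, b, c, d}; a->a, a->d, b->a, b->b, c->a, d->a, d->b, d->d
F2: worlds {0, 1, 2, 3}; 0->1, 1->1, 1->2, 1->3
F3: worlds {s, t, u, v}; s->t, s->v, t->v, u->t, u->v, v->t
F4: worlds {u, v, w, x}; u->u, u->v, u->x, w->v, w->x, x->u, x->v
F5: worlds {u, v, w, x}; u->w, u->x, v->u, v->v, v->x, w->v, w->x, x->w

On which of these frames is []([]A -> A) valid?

F1

The schema corresponds to shift-reflexivity: forall x forall y (Rxy -> Ryy).
F1: satisfies the condition.
F2: fails — R12 but not R22.
F3: fails — Ruv but not Rvv.
F4: fails — Ruv but not Rvv.
F5: fails — Rxw but not Rww.
Valid on: F1.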